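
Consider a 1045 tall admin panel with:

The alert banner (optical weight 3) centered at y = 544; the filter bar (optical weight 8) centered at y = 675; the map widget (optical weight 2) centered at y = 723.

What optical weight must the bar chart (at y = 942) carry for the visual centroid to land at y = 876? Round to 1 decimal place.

w ≈ 44.1

Fixed elements: Σw = 3 + 8 + 2 = 13, Σw·y = 3·544 + 8·675 + 2·723 = 8478.
Set Σw·y/Σw = 876: (8478 + 942w) = 876·(13 + w).
So w = (876·13 − 8478)/(942 − 876) = 2910/66 ≈ 44.09.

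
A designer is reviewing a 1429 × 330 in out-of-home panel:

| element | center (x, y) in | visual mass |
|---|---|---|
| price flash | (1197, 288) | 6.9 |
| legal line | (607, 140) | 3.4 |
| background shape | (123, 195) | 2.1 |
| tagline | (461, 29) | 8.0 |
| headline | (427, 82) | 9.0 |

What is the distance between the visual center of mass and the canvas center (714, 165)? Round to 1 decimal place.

≈ 103.8 in

Weights sum to 6.9 + 3.4 + 2.1 + 8.0 + 9.0 = 29.4.
x: (6.9·1197 + 3.4·607 + 2.1·123 + 8.0·461 + 9.0·427) / 29.4 = 18112.4 / 29.4 ≈ 616.07
y: (6.9·288 + 3.4·140 + 2.1·195 + 8.0·29 + 9.0·82) / 29.4 = 3842.7 / 29.4 ≈ 130.70
Relative to (714, 165): Δ = (-97.93, -34.30); |Δ| = √(-97.93² + -34.30²) ≈ 103.76.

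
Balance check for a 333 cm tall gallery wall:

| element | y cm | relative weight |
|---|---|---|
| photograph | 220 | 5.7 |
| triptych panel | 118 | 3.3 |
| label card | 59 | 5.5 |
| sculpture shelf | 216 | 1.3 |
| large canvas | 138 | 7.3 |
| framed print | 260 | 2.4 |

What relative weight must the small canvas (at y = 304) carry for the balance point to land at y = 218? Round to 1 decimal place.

Fixed elements: Σw = 5.7 + 3.3 + 5.5 + 1.3 + 7.3 + 2.4 = 25.5, Σw·y = 5.7·220 + 3.3·118 + 5.5·59 + 1.3·216 + 7.3·138 + 2.4·260 = 3880.1.
For the centroid to hit 218: (3880.1 + w·304) / (25.5 + w) = 218.
Rearranging, w·(304 − 218) = 218·25.5 − 3880.1 = 1678.9, so w ≈ 1678.9/86 = 19.52.

w ≈ 19.5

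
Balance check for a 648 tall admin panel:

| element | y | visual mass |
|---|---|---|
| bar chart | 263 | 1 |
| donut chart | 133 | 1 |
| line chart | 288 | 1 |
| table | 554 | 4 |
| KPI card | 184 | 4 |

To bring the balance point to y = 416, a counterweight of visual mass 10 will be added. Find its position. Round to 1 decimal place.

y ≈ 510.0

After adding the counterweight, total weight = 1 + 1 + 1 + 4 + 4 + 10 = 21.
y: target moment 21×416 = 8736; current 1·263 + 1·133 + 1·288 + 4·554 + 4·184 = 3636; the counterweight supplies 5100, so y = 5100/10 ≈ 510.00.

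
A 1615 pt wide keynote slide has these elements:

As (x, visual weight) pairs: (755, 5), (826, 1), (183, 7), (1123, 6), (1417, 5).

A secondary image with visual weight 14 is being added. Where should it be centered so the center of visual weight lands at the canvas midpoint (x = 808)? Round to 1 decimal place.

x ≈ 785.6

After adding the secondary image, total weight = 5 + 1 + 7 + 6 + 5 + 14 = 38.
x: need Σw·x = 38·808 = 30704. Existing = 5·755 + 1·826 + 7·183 + 6·1123 + 5·1417 = 19705. Remainder 10999 / 14 ≈ 785.64.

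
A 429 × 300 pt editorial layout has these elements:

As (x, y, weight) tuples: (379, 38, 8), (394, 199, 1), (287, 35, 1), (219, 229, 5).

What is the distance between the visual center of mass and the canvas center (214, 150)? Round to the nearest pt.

Total weight = 8 + 1 + 1 + 5 = 15.
Σw·x = 8·379 + 1·394 + 1·287 + 5·219 = 4808, so x̄ = 4808/15 ≈ 320.53.
Σw·y = 8·38 + 1·199 + 1·35 + 5·229 = 1683, so ȳ = 1683/15 ≈ 112.20.
Relative to (214, 150): Δ = (106.53, -37.80); |Δ| = √(106.53² + -37.80²) ≈ 113.04.

≈ 113 pt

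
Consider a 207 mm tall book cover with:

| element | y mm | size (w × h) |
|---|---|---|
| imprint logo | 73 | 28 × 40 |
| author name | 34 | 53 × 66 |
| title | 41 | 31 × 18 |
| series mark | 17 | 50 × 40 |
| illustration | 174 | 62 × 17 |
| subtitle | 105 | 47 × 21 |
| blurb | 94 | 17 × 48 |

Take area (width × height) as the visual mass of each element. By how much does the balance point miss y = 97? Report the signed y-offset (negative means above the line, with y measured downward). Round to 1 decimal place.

≈ -35.1 mm

Areas → weights: imprint logo 28·40 = 1120, author name 53·66 = 3498, title 31·18 = 558, series mark 50·40 = 2000, illustration 62·17 = 1054, subtitle 47·21 = 987, blurb 17·48 = 816; Σw = 10033.
Σw·y = 621305; ȳ = 621305/10033 ≈ 61.93.
Against y = 97, that's 61.93 − 97 = -35.07.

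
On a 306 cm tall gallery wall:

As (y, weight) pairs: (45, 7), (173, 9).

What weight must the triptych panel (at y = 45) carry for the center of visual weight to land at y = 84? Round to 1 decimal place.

w ≈ 13.5

Existing Σw = 16 (7 + 9); existing moment 7·45 + 9·173 = 1872.
Balance at y = 84 requires (1872 + w·45) / (16 + w) = 84.
Rearranging, w·(45 − 84) = 84·16 − 1872 = -528, so w ≈ -528/-39 = 13.54.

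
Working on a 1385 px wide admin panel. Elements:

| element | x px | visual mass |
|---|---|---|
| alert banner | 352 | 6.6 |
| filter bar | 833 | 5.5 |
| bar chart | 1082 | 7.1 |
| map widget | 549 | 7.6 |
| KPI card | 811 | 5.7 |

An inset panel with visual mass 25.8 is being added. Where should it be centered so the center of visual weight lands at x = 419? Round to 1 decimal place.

With the inset panel, Σw becomes 6.6 + 5.5 + 7.1 + 7.6 + 5.7 + 25.8 = 58.3.
x: need Σw·x = 58.3·419 = 24427.7. Existing = 6.6·352 + 5.5·833 + 7.1·1082 + 7.6·549 + 5.7·811 = 23382.0. Remainder 1045.7 / 25.8 ≈ 40.53.

x ≈ 40.5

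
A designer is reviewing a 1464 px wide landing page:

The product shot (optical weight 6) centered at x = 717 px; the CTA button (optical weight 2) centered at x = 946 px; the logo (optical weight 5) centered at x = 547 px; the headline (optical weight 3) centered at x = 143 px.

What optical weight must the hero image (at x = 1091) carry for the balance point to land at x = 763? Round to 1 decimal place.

Known weights sum to 6 + 2 + 5 + 3 = 16; their moment is 6·717 + 2·946 + 5·547 + 3·143 = 9358.
Balance at x = 763 requires (9358 + w·1091) / (16 + w) = 763.
So w = (763·16 − 9358)/(1091 − 763) = 2850/328 ≈ 8.69.

w ≈ 8.7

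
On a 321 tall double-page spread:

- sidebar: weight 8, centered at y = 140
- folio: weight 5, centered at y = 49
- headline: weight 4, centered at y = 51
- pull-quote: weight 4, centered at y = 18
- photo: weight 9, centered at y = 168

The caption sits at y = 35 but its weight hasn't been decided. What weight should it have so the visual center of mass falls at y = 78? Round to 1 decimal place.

w ≈ 18.9

Existing Σw = 30 (8 + 5 + 4 + 4 + 9); existing moment 8·140 + 5·49 + 4·51 + 4·18 + 9·168 = 3153.
For the centroid to hit 78: (3153 + w·35) / (30 + w) = 78.
So w = (78·30 − 3153)/(35 − 78) = -813/-43 ≈ 18.91.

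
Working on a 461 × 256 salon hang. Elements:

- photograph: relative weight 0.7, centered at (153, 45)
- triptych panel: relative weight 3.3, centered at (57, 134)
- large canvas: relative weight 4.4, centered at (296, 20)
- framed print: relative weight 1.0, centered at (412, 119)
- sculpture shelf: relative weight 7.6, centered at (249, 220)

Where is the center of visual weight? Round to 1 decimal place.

(229.5, 138.4)

Weights sum to 0.7 + 3.3 + 4.4 + 1.0 + 7.6 = 17.0.
x-moment: 0.7·153 + 3.3·57 + 4.4·296 + 1.0·412 + 7.6·249 = 3902.0; centroid 3902.0/17.0 ≈ 229.53.
y-moment: 0.7·45 + 3.3·134 + 4.4·20 + 1.0·119 + 7.6·220 = 2352.7; centroid 2352.7/17.0 ≈ 138.39.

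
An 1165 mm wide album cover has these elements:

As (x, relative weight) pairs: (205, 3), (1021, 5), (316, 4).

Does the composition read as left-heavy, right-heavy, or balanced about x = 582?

balanced

Weights sum to 3 + 5 + 4 = 12.
x: (3·205 + 5·1021 + 4·316) / 12 = 6984 / 12 ≈ 582.00
The centroid 582.00 matches the midline at 582, so the layout is balanced.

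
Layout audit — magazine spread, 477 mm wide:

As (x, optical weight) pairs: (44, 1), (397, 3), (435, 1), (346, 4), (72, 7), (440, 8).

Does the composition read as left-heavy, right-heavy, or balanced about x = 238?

right-heavy

Σw = 1 + 3 + 1 + 4 + 7 + 8 = 24.
Σw·x = 7078; x̄ = 7078/24 ≈ 294.92.
Since 294.9 is right of 238, the composition reads right-heavy.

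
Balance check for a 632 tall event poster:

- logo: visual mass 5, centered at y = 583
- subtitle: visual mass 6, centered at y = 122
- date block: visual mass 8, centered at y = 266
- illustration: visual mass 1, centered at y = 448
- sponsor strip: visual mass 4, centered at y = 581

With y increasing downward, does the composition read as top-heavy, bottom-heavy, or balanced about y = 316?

bottom-heavy

Σw = 5 + 6 + 8 + 1 + 4 = 24.
Σw·y = 5·583 + 6·122 + 8·266 + 1·448 + 4·581 = 8547, so ȳ = 8547/24 ≈ 356.12.
Since 356.1 is below (larger y than) 316, the composition reads bottom-heavy.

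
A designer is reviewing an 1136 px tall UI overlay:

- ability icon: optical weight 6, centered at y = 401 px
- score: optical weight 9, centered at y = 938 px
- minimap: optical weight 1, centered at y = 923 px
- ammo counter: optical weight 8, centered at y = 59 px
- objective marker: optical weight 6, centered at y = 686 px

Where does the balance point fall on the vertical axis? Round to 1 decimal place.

Weights sum to 6 + 9 + 1 + 8 + 6 = 30.
y: (6·401 + 9·938 + 1·923 + 8·59 + 6·686) / 30 = 16359 / 30 ≈ 545.30

y ≈ 545.3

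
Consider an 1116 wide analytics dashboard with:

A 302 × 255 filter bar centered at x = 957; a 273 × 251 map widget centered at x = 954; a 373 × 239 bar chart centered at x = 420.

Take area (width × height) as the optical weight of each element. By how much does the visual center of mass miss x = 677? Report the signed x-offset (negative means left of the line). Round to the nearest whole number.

Areas → weights: filter bar 302·255 = 77010, map widget 273·251 = 68523, bar chart 373·239 = 89147; Σw = 234680.
x: (77010·957 + 68523·954 + 89147·420) / 234680 = 176511252 / 234680 ≈ 752.14
Difference: 752.14 − 677 ≈ 75.14.

≈ 75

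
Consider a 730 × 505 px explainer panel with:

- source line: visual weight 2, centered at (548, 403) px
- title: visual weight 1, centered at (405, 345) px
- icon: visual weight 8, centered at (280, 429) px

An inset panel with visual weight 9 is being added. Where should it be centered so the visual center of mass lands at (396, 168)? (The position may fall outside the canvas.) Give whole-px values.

With the inset panel, Σw becomes 2 + 1 + 8 + 9 = 20.
x: target moment 20×396 = 7920; current 2·548 + 1·405 + 8·280 = 3741; the inset panel supplies 4179, so x = 4179/9 ≈ 464.33.
y: target moment 20×168 = 3360; current 2·403 + 1·345 + 8·429 = 4583; the inset panel supplies -1223, so y = -1223/9 ≈ -135.89.

(464, -136)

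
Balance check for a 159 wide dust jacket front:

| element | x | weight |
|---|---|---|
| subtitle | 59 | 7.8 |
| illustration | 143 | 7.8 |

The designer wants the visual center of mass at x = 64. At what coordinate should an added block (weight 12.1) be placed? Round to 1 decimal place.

New total weight: (7.8 + 7.8) + 12.1 = 27.7.
x: target moment 27.7×64 = 1772.8; current 7.8·59 + 7.8·143 = 1575.6; the added block supplies 197.2, so x = 197.2/12.1 ≈ 16.30.

x ≈ 16.3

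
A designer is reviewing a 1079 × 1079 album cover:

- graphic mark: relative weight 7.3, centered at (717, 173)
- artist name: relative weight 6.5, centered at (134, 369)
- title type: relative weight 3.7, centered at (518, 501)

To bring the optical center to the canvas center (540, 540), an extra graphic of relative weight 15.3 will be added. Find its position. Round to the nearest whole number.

(633, 797)

With the extra graphic, Σw becomes 7.3 + 6.5 + 3.7 + 15.3 = 32.8.
x: target moment 32.8×540 = 17712.0; current 7.3·717 + 6.5·134 + 3.7·518 = 8021.7; the extra graphic supplies 9690.3, so x = 9690.3/15.3 ≈ 633.35.
y: target moment 32.8×540 = 17712.0; current 7.3·173 + 6.5·369 + 3.7·501 = 5515.1; the extra graphic supplies 12196.9, so y = 12196.9/15.3 ≈ 797.18.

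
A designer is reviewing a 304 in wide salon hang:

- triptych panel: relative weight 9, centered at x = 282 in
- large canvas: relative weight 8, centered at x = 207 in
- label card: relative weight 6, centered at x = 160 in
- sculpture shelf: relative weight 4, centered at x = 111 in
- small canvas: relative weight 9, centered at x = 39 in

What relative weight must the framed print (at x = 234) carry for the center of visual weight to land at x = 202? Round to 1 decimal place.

Known weights sum to 9 + 8 + 6 + 4 + 9 = 36; their moment is 9·282 + 8·207 + 6·160 + 4·111 + 9·39 = 5949.
Balance at x = 202 requires (5949 + w·234) / (36 + w) = 202.
Rearranging, w·(234 − 202) = 202·36 − 5949 = 1323, so w ≈ 1323/32 = 41.34.

w ≈ 41.3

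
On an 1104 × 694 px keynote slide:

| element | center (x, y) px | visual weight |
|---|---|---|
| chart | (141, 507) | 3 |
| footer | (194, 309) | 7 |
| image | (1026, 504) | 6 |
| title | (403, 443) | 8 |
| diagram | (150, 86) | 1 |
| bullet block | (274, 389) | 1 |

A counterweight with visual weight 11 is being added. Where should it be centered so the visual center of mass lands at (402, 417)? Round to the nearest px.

After adding the counterweight, total weight = 3 + 7 + 6 + 8 + 1 + 1 + 11 = 37.
x: need Σw·x = 37·402 = 14874. Existing = 3·141 + 7·194 + 6·1026 + 8·403 + 1·150 + 1·274 = 11585. Remainder 3289 / 11 ≈ 299.00.
y: need Σw·y = 37·417 = 15429. Existing = 3·507 + 7·309 + 6·504 + 8·443 + 1·86 + 1·389 = 10727. Remainder 4702 / 11 ≈ 427.45.

(299, 427)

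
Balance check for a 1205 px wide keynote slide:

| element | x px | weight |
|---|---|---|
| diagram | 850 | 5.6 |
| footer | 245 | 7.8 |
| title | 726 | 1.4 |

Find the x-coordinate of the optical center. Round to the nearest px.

x ≈ 519

Total weight = 5.6 + 7.8 + 1.4 = 14.8.
x: (5.6·850 + 7.8·245 + 1.4·726) / 14.8 = 7687.4 / 14.8 ≈ 519.42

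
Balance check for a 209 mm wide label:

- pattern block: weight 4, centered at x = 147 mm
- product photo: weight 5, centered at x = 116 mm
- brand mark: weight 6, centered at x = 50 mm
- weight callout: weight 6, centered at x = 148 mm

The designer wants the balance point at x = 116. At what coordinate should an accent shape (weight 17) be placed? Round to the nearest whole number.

x ≈ 121

With the accent shape, Σw becomes 4 + 5 + 6 + 6 + 17 = 38.
Along x: (2356 + 17·x) / 38 = 116 (existing moment 4·147 + 5·116 + 6·50 + 6·148 = 2356) ⇒ x = (4408 − 2356) / 17 ≈ 120.71.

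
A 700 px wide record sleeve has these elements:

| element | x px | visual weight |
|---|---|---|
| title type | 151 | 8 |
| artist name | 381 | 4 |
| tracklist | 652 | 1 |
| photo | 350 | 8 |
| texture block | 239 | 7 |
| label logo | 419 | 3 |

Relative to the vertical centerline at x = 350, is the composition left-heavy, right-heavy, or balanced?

left-heavy

Σw = 8 + 4 + 1 + 8 + 7 + 3 = 31.
x: moment 9114 / weight 31 ≈ 294.00
294.0 vs midline 350 → left-heavy.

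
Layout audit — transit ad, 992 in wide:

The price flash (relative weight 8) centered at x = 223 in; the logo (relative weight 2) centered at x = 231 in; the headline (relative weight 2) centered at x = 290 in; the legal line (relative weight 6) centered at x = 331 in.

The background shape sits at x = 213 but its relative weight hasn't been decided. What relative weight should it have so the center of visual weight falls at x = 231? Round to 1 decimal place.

Existing Σw = 18 (8 + 2 + 2 + 6); existing moment 8·223 + 2·231 + 2·290 + 6·331 = 4812.
For the centroid to hit 231: (4812 + w·213) / (18 + w) = 231.
Solving: w = (231·18 − 4812) / (213 − 231) = -654 / -18 ≈ 36.33.

w ≈ 36.3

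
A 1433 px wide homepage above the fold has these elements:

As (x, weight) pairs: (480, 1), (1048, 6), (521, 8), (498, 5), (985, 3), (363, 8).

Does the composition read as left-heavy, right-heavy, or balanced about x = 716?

left-heavy

Total weight = 1 + 6 + 8 + 5 + 3 + 8 = 31.
x: (1·480 + 6·1048 + 8·521 + 5·498 + 3·985 + 8·363) / 31 = 19285 / 31 ≈ 622.10
Since 622.1 is left of 716, the composition reads left-heavy.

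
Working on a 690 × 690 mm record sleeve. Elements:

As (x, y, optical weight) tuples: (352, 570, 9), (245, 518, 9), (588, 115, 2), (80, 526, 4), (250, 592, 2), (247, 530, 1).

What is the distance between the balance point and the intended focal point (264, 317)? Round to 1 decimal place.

Σw = 9 + 9 + 2 + 4 + 2 + 1 = 27.
Σw·x = 9·352 + 9·245 + 2·588 + 4·80 + 2·250 + 1·247 = 7616, so x̄ = 7616/27 ≈ 282.07.
Σw·y = 9·570 + 9·518 + 2·115 + 4·526 + 2·592 + 1·530 = 13840, so ȳ = 13840/27 ≈ 512.59.
Offset from (264, 317): Δx ≈ 18.07, Δy ≈ 195.59; distance = √(Δx² + Δy²) ≈ 196.43.

≈ 196.4 mm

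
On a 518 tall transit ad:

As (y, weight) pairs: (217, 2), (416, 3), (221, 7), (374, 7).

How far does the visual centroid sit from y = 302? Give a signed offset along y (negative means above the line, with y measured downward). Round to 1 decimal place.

Total weight = 2 + 3 + 7 + 7 = 19.
y-moment: 2·217 + 3·416 + 7·221 + 7·374 = 5847; centroid 5847/19 ≈ 307.74.
Against y = 302, that's 307.74 − 302 = 5.74.

≈ 5.7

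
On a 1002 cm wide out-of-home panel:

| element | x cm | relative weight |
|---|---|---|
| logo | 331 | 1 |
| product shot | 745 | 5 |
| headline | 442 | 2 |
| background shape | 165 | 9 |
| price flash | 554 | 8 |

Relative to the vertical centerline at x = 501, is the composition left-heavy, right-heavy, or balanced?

left-heavy

Σw = 1 + 5 + 2 + 9 + 8 = 25.
Σw·x = 1·331 + 5·745 + 2·442 + 9·165 + 8·554 = 10857, so x̄ = 10857/25 ≈ 434.28.
Since 434.3 is left of 501, the composition reads left-heavy.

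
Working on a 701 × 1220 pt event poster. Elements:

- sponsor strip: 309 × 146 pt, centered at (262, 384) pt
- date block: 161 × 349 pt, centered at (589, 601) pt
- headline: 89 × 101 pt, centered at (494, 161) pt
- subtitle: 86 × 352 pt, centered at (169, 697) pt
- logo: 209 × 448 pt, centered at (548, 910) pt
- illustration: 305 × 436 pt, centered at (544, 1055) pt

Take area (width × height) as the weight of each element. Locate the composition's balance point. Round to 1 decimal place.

Areas: sponsor strip 309·146 = 45114, date block 161·349 = 56189, headline 89·101 = 8989, subtitle 86·352 = 30272, logo 209·448 = 93632, illustration 305·436 = 132980. Total weight = 367176.
Σw·x = 45114·262 + 56189·589 + 8989·494 + 30272·169 + 93632·548 + 132980·544 = 178123179, so x̄ = 178123179/367176 ≈ 485.12.
Σw·y = 45114·384 + 56189·601 + 8989·161 + 30272·697 + 93632·910 + 132980·1055 = 299139198, so ȳ = 299139198/367176 ≈ 814.70.

(485.1, 814.7)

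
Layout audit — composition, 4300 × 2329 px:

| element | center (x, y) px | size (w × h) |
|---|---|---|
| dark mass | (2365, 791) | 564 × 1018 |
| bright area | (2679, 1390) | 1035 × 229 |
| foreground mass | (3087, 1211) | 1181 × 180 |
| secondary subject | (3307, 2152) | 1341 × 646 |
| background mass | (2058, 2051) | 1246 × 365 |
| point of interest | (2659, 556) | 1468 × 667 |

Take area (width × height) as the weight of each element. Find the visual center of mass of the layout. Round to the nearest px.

(2724, 1318)

Taking area as weight: dark mass 564·1018 = 574152, bright area 1035·229 = 237015, foreground mass 1181·180 = 212580, secondary subject 1341·646 = 866286, background mass 1246·365 = 454790, point of interest 1468·667 = 979156. Sum 3323979.
x: (574152·2365 + 237015·2679 + 212580·3087 + 866286·3307 + 454790·2058 + 979156·2659) / 3323979 = 9053408551 / 3323979 ≈ 2723.67
y: (574152·791 + 237015·1390 + 212580·1211 + 866286·2152 + 454790·2051 + 979156·556) / 3323979 = 4382471960 / 3323979 ≈ 1318.44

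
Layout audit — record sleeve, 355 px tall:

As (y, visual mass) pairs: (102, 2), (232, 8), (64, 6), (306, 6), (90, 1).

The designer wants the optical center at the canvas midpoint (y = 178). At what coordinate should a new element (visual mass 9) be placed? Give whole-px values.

With the new element, Σw becomes 2 + 8 + 6 + 6 + 1 + 9 = 32.
Along y: (4370 + 9·y) / 32 = 178 (existing moment 2·102 + 8·232 + 6·64 + 6·306 + 1·90 = 4370) ⇒ y = (5696 − 4370) / 9 ≈ 147.33.

y ≈ 147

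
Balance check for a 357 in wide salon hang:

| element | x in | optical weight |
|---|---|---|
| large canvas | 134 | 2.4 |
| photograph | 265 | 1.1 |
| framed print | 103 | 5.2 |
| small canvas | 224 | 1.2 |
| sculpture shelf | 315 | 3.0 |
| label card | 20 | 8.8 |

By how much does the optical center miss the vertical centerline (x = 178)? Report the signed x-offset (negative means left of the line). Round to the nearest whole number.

≈ -61 in

Weights sum to 2.4 + 1.1 + 5.2 + 1.2 + 3.0 + 8.8 = 21.7.
Σw·x = 2538.5; x̄ = 2538.5/21.7 ≈ 116.98.
Against x = 178, that's 116.98 − 178 = -61.02.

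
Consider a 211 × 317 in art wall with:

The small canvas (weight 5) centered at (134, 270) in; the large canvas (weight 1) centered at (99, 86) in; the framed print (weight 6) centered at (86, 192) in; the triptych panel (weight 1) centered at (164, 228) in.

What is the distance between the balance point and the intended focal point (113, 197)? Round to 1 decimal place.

Total weight = 5 + 1 + 6 + 1 = 13.
x: (5·134 + 1·99 + 6·86 + 1·164) / 13 = 1449 / 13 ≈ 111.46
y: (5·270 + 1·86 + 6·192 + 1·228) / 13 = 2816 / 13 ≈ 216.62
Relative to (113, 197): Δ = (-1.54, 19.62); |Δ| = √(-1.54² + 19.62²) ≈ 19.68.

≈ 19.7 in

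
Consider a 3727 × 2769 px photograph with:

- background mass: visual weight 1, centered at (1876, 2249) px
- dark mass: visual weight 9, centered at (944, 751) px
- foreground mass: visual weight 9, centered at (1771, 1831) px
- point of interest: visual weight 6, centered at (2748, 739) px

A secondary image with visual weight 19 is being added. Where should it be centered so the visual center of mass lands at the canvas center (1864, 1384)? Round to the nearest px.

With the secondary image, Σw becomes 1 + 9 + 9 + 6 + 19 = 44.
Along x: (42799 + 19·x) / 44 = 1864 (existing moment 1·1876 + 9·944 + 9·1771 + 6·2748 = 42799) ⇒ x = (82016 − 42799) / 19 ≈ 2064.05.
Along y: (29921 + 19·y) / 44 = 1384 (existing moment 1·2249 + 9·751 + 9·1831 + 6·739 = 29921) ⇒ y = (60896 − 29921) / 19 ≈ 1630.26.

(2064, 1630)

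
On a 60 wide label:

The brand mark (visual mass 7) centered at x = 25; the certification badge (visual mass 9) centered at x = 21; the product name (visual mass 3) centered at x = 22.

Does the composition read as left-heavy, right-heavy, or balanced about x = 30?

Weights sum to 7 + 9 + 3 = 19.
x: (7·25 + 9·21 + 3·22) / 19 = 430 / 19 ≈ 22.63
Since 22.6 is left of 30, the composition reads left-heavy.

left-heavy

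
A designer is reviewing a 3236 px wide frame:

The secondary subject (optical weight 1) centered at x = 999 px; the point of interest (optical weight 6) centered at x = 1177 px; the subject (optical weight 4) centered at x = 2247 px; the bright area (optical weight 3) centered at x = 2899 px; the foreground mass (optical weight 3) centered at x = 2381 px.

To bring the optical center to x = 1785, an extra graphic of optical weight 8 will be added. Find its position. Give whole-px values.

x ≈ 1467

After adding the extra graphic, total weight = 1 + 6 + 4 + 3 + 3 + 8 = 25.
x: target moment 25×1785 = 44625; current 1·999 + 6·1177 + 4·2247 + 3·2899 + 3·2381 = 32889; the extra graphic supplies 11736, so x = 11736/8 ≈ 1467.00.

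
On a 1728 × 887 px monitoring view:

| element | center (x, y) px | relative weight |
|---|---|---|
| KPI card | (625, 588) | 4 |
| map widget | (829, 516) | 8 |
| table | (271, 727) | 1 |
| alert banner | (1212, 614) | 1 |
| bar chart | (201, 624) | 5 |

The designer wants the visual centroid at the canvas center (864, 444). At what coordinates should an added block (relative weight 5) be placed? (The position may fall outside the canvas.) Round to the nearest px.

(1823, -57)

With the added block, Σw becomes 4 + 8 + 1 + 1 + 5 + 5 = 24.
Along x: (11620 + 5·x) / 24 = 864 (existing moment 4·625 + 8·829 + 1·271 + 1·1212 + 5·201 = 11620) ⇒ x = (20736 − 11620) / 5 ≈ 1823.20.
Along y: (10941 + 5·y) / 24 = 444 (existing moment 4·588 + 8·516 + 1·727 + 1·614 + 5·624 = 10941) ⇒ y = (10656 − 10941) / 5 ≈ -57.00.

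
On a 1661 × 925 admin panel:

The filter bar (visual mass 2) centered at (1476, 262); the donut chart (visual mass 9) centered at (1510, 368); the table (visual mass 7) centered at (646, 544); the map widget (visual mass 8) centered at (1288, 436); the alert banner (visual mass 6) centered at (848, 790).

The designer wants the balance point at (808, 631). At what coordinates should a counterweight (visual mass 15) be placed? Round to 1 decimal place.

With the counterweight, Σw becomes 2 + 9 + 7 + 8 + 6 + 15 = 47.
x: target moment 47×808 = 37976; current 2·1476 + 9·1510 + 7·646 + 8·1288 + 6·848 = 36456; the counterweight supplies 1520, so x = 1520/15 ≈ 101.33.
y: target moment 47×631 = 29657; current 2·262 + 9·368 + 7·544 + 8·436 + 6·790 = 15872; the counterweight supplies 13785, so y = 13785/15 ≈ 919.00.

(101.3, 919.0)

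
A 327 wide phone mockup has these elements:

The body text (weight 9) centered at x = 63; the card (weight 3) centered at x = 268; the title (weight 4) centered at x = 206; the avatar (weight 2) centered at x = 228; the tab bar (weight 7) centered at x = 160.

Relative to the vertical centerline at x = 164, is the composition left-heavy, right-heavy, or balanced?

Σw = 9 + 3 + 4 + 2 + 7 = 25.
x: (9·63 + 3·268 + 4·206 + 2·228 + 7·160) / 25 = 3771 / 25 ≈ 150.84
150.8 vs midline 164 → left-heavy.

left-heavy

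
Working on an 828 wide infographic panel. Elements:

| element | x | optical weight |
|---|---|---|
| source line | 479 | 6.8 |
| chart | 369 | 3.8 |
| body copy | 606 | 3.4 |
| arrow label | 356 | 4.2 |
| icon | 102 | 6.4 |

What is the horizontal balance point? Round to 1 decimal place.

Weights sum to 6.8 + 3.8 + 3.4 + 4.2 + 6.4 = 24.6.
Σw·x = 6.8·479 + 3.8·369 + 3.4·606 + 4.2·356 + 6.4·102 = 8867.8, so x̄ = 8867.8/24.6 ≈ 360.48.

x ≈ 360.5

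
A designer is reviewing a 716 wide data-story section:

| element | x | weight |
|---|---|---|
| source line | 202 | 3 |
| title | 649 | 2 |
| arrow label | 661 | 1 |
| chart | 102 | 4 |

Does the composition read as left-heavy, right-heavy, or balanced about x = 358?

Total weight = 3 + 2 + 1 + 4 = 10.
x: (3·202 + 2·649 + 1·661 + 4·102) / 10 = 2973 / 10 ≈ 297.30
Since 297.3 is left of 358, the composition reads left-heavy.

left-heavy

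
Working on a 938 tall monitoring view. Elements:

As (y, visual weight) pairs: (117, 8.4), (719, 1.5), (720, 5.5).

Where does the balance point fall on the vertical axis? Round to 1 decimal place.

y ≈ 391.0

Total weight = 8.4 + 1.5 + 5.5 = 15.4.
y-moment: 8.4·117 + 1.5·719 + 5.5·720 = 6021.3; centroid 6021.3/15.4 ≈ 390.99.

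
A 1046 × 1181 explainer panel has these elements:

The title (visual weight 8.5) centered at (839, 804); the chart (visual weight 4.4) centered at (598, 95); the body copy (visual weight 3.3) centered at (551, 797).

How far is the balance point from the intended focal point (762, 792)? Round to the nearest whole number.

Total weight = 8.5 + 4.4 + 3.3 = 16.2.
x-moment: 8.5·839 + 4.4·598 + 3.3·551 = 11581.0; centroid 11581.0/16.2 ≈ 714.88.
y-moment: 8.5·804 + 4.4·95 + 3.3·797 = 9882.1; centroid 9882.1/16.2 ≈ 610.01.
Offset from (762, 792): Δx ≈ -47.12, Δy ≈ -181.99; distance = √(Δx² + Δy²) ≈ 188.00.

≈ 188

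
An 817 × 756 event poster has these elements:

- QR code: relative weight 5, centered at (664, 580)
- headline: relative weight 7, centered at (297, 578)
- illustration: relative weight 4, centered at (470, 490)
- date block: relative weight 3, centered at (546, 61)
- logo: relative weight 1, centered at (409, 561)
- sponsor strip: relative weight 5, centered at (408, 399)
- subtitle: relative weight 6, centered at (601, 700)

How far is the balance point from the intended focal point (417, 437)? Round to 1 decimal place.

Weights sum to 5 + 7 + 4 + 3 + 1 + 5 + 6 = 31.
x-moment: 5·664 + 7·297 + 4·470 + 3·546 + 1·409 + 5·408 + 6·601 = 14972; centroid 14972/31 ≈ 482.97.
y-moment: 5·580 + 7·578 + 4·490 + 3·61 + 1·561 + 5·399 + 6·700 = 15845; centroid 15845/31 ≈ 511.13.
From (417, 437): dx = 65.97, dy = 74.13, so the distance is √(dx²+dy²) ≈ 99.23.

≈ 99.2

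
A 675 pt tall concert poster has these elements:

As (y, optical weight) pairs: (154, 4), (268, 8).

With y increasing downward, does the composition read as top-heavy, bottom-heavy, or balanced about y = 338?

Total weight = 4 + 8 = 12.
y-moment: 4·154 + 8·268 = 2760; centroid 2760/12 ≈ 230.00.
230.0 vs midline 338 → top-heavy.

top-heavy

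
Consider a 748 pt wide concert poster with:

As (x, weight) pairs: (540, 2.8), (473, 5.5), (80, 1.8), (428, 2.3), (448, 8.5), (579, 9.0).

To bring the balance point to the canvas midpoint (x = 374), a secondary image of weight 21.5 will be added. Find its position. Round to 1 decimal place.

After adding the secondary image, total weight = 2.8 + 5.5 + 1.8 + 2.3 + 8.5 + 9.0 + 21.5 = 51.4.
x: target moment 51.4×374 = 19223.6; current 2.8·540 + 5.5·473 + 1.8·80 + 2.3·428 + 8.5·448 + 9.0·579 = 14260.9; the secondary image supplies 4962.7, so x = 4962.7/21.5 ≈ 230.82.

x ≈ 230.8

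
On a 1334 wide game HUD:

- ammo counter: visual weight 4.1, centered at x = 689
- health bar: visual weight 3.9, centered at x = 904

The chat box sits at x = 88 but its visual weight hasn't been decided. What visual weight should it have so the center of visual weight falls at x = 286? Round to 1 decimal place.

Fixed elements: Σw = 4.1 + 3.9 = 8.0, Σw·x = 4.1·689 + 3.9·904 = 6350.5.
Set Σw·x/Σw = 286: (6350.5 + 88w) = 286·(8.0 + w).
Rearranging, w·(88 − 286) = 286·8.0 − 6350.5 = -4062.5, so w ≈ -4062.5/-198 = 20.52.

w ≈ 20.5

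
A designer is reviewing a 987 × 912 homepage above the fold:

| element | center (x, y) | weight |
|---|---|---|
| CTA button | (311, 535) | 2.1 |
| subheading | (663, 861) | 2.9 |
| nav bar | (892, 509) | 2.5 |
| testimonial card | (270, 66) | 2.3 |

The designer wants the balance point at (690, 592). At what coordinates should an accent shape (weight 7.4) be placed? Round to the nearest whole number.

After adding the accent shape, total weight = 2.1 + 2.9 + 2.5 + 2.3 + 7.4 = 17.2.
x: need Σw·x = 17.2·690 = 11868.0. Existing = 2.1·311 + 2.9·663 + 2.5·892 + 2.3·270 = 5426.8. Remainder 6441.2 / 7.4 ≈ 870.43.
y: need Σw·y = 17.2·592 = 10182.4. Existing = 2.1·535 + 2.9·861 + 2.5·509 + 2.3·66 = 5044.7. Remainder 5137.7 / 7.4 ≈ 694.28.

(870, 694)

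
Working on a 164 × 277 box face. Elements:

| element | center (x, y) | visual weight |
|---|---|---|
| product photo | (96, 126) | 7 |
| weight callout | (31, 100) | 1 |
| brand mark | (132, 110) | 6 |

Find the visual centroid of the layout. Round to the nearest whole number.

(107, 117)

Weights sum to 7 + 1 + 6 = 14.
x-moment: 7·96 + 1·31 + 6·132 = 1495; centroid 1495/14 ≈ 106.79.
y-moment: 7·126 + 1·100 + 6·110 = 1642; centroid 1642/14 ≈ 117.29.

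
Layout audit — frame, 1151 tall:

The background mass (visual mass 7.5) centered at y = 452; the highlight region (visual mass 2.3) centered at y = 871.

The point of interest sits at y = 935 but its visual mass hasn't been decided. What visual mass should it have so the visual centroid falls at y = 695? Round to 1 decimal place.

Fixed elements: Σw = 7.5 + 2.3 = 9.8, Σw·y = 7.5·452 + 2.3·871 = 5393.3.
Set Σw·y/Σw = 695: (5393.3 + 935w) = 695·(9.8 + w).
Rearranging, w·(935 − 695) = 695·9.8 − 5393.3 = 1417.7, so w ≈ 1417.7/240 = 5.91.

w ≈ 5.9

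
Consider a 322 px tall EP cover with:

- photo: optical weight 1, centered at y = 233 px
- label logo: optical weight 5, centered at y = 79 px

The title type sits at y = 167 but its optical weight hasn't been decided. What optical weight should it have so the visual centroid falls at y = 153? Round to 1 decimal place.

Fixed elements: Σw = 1 + 5 = 6, Σw·y = 1·233 + 5·79 = 628.
Balance at y = 153 requires (628 + w·167) / (6 + w) = 153.
So w = (153·6 − 628)/(167 − 153) = 290/14 ≈ 20.71.

w ≈ 20.7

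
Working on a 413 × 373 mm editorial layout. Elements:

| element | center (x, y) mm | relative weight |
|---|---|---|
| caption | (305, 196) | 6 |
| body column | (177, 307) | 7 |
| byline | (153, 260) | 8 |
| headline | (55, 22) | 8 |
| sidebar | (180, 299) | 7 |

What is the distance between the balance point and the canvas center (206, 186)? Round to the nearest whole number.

Total weight = 6 + 7 + 8 + 8 + 7 = 36.
Σw·x = 6·305 + 7·177 + 8·153 + 8·55 + 7·180 = 5993, so x̄ = 5993/36 ≈ 166.47.
Σw·y = 6·196 + 7·307 + 8·260 + 8·22 + 7·299 = 7674, so ȳ = 7674/36 ≈ 213.17.
Relative to (206, 186): Δ = (-39.53, 27.17); |Δ| = √(-39.53² + 27.17²) ≈ 47.96.

≈ 48 mm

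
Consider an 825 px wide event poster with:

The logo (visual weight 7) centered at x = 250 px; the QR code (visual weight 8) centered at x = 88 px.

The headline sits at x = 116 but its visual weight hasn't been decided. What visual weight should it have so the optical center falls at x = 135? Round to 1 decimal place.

Existing Σw = 15 (7 + 8); existing moment 7·250 + 8·88 = 2454.
Set Σw·x/Σw = 135: (2454 + 116w) = 135·(15 + w).
So w = (135·15 − 2454)/(116 − 135) = -429/-19 ≈ 22.58.

w ≈ 22.6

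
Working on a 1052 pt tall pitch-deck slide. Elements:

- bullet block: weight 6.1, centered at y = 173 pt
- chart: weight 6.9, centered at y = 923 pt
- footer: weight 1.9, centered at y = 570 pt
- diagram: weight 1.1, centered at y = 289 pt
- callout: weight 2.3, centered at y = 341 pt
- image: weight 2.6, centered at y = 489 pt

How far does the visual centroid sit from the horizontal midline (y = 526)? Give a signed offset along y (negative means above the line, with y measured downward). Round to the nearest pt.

≈ -5 pt

Total weight = 6.1 + 6.9 + 1.9 + 1.1 + 2.3 + 2.6 = 20.9.
y-moment: 6.1·173 + 6.9·923 + 1.9·570 + 1.1·289 + 2.3·341 + 2.6·489 = 10880.6; centroid 10880.6/20.9 ≈ 520.60.
Against y = 526, that's 520.60 − 526 = -5.40.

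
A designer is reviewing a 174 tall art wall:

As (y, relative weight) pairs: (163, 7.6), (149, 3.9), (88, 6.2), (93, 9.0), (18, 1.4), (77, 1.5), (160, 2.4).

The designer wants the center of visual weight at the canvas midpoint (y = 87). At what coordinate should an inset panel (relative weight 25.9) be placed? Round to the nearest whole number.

After adding the inset panel, total weight = 7.6 + 3.9 + 6.2 + 9.0 + 1.4 + 1.5 + 2.4 + 25.9 = 57.9.
y: target moment 57.9×87 = 5037.3; current 7.6·163 + 3.9·149 + 6.2·88 + 9.0·93 + 1.4·18 + 1.5·77 + 2.4·160 = 3727.2; the inset panel supplies 1310.1, so y = 1310.1/25.9 ≈ 50.58.

y ≈ 51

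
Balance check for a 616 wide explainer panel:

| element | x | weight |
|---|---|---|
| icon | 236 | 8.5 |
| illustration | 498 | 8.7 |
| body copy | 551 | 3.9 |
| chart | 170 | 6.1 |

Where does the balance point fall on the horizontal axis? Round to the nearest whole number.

Weights sum to 8.5 + 8.7 + 3.9 + 6.1 = 27.2.
Σw·x = 8.5·236 + 8.7·498 + 3.9·551 + 6.1·170 = 9524.5, so x̄ = 9524.5/27.2 ≈ 350.17.

x ≈ 350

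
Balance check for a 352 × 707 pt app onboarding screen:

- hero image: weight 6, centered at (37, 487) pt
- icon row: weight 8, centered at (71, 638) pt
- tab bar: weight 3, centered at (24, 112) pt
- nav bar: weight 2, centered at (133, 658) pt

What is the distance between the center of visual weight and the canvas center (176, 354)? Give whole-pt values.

≈ 194 pt

Σw = 6 + 8 + 3 + 2 = 19.
x: (6·37 + 8·71 + 3·24 + 2·133) / 19 = 1128 / 19 ≈ 59.37
y: (6·487 + 8·638 + 3·112 + 2·658) / 19 = 9678 / 19 ≈ 509.37
Offset from (176, 354): Δx ≈ -116.63, Δy ≈ 155.37; distance = √(Δx² + Δy²) ≈ 194.27.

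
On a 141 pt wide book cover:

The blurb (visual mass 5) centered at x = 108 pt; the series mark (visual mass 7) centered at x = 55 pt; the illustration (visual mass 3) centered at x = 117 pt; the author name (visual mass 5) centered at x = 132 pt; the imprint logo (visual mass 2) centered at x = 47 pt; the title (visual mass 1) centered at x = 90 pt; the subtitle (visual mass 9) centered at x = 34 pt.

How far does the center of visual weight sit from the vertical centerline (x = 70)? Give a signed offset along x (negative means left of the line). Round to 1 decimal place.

≈ 5.8 pt

Total weight = 5 + 7 + 3 + 5 + 2 + 1 + 9 = 32.
x: moment 2426 / weight 32 ≈ 75.81
Difference: 75.81 − 70 ≈ 5.81.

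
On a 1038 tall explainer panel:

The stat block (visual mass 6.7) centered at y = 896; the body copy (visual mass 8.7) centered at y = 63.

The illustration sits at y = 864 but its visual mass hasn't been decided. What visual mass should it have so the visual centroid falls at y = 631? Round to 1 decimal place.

Existing Σw = 15.4 (6.7 + 8.7); existing moment 6.7·896 + 8.7·63 = 6551.3.
Set Σw·y/Σw = 631: (6551.3 + 864w) = 631·(15.4 + w).
Rearranging, w·(864 − 631) = 631·15.4 − 6551.3 = 3166.1, so w ≈ 3166.1/233 = 13.59.

w ≈ 13.6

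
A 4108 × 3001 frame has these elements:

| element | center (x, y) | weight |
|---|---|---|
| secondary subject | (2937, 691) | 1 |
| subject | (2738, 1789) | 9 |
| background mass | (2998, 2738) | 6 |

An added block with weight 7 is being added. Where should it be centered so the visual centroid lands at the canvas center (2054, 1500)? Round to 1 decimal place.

(239.3, 182.9)

With the added block, Σw becomes 1 + 9 + 6 + 7 = 23.
x: target moment 23×2054 = 47242; current 1·2937 + 9·2738 + 6·2998 = 45567; the added block supplies 1675, so x = 1675/7 ≈ 239.29.
y: target moment 23×1500 = 34500; current 1·691 + 9·1789 + 6·2738 = 33220; the added block supplies 1280, so y = 1280/7 ≈ 182.86.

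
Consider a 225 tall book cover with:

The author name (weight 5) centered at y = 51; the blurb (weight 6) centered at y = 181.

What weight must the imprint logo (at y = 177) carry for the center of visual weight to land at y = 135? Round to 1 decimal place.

Fixed elements: Σw = 5 + 6 = 11, Σw·y = 5·51 + 6·181 = 1341.
Set Σw·y/Σw = 135: (1341 + 177w) = 135·(11 + w).
Solving: w = (135·11 − 1341) / (177 − 135) = 144 / 42 ≈ 3.43.

w ≈ 3.4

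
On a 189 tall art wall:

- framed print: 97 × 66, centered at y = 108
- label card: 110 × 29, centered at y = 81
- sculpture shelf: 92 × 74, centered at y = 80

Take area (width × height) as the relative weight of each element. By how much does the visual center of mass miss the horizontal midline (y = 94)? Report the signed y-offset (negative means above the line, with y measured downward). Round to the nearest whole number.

≈ -3

Areas → weights: framed print 97·66 = 6402, label card 110·29 = 3190, sculpture shelf 92·74 = 6808; Σw = 16400.
y-moment: 6402·108 + 3190·81 + 6808·80 = 1494446; centroid 1494446/16400 ≈ 91.12.
Offset from y = 94: 91.12 − 94 ≈ -2.88.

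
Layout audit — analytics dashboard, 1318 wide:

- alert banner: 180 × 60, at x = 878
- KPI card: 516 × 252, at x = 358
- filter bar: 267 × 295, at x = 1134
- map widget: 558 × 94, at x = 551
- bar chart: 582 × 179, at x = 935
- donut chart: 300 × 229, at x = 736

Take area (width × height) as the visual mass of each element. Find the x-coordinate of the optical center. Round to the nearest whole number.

x ≈ 724

Areas: alert banner 180·60 = 10800, KPI card 516·252 = 130032, filter bar 267·295 = 78765, map widget 558·94 = 52452, bar chart 582·179 = 104178, donut chart 300·229 = 68700. Total weight = 444927.
Σw·x = 10800·878 + 130032·358 + 78765·1134 + 52452·551 + 104178·935 + 68700·736 = 322224048, so x̄ = 322224048/444927 ≈ 724.22.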